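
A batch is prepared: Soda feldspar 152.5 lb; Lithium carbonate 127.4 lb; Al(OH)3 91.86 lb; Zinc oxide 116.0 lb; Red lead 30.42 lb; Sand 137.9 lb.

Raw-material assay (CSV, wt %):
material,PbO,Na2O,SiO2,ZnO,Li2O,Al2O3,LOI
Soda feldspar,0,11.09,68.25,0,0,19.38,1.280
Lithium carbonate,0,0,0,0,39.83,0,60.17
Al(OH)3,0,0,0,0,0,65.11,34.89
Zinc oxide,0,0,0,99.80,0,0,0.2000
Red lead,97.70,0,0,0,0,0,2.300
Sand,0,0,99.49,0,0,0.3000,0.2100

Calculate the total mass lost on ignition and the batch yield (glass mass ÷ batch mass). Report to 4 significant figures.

All arithmetic maintains full float precision in all steps. The intermediate values are shown rounded off to 4 significant digits at each printed step. Each reported value is rounded exactly once. All derived quantities (the six compositions, the yield, the totals, LOI, net glass mass) are computed from the batch weights at 544.2 lb of glass in full float precision, precisely as stated by either problem or answer.
Per-material ignition loss:
  Soda feldspar: 152.5 × 0.01280 = 1.952 lb
  Lithium carbonate: 127.4 × 0.6017 = 76.66 lb
  Al(OH)3: 91.86 × 0.3489 = 32.05 lb
  Zinc oxide: 116.0 × 0.002000 = 0.2320 lb
  Red lead: 30.42 × 0.02300 = 0.6997 lb
  Sand: 137.9 × 0.002100 = 0.2896 lb
Total LOI = 111.9 lb
Glass = batch − LOI = 656.1 − 111.9 = 544.2 lb

LOI loss = 111.9 lb; glass = 544.2 lb; yield = 82.95%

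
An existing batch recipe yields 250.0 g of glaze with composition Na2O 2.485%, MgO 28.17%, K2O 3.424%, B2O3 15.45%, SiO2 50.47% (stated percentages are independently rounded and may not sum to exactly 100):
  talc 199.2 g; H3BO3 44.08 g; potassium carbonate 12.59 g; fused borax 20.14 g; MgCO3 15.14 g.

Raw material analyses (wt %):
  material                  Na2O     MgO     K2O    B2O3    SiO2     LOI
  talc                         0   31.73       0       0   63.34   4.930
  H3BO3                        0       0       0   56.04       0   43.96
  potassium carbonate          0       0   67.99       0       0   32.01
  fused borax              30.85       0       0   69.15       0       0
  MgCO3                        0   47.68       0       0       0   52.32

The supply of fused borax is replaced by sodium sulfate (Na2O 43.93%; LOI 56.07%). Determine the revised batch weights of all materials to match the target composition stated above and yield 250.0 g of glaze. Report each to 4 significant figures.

Revised batch per 250.0 g glaze:
  talc: 199.2 g
  H3BO3: 68.92 g
  potassium carbonate: 12.59 g
  sodium sulfate: 14.14 g
  MgCO3: 15.14 g
Total batch = 310.0 g; LOI loss = 60.00 g

In-progress results are shown, rounded to 4 significant digits, on the page. All internal work holds exact precision at every stage — every reported value sees exactly one rounding — all derived quantities (the totals, five oxide percentages, glass mass, yield, LOI) are carried from the batch weights on 250.0 g of glass at full float precision, as written in either problem or answer.
Target masses of each oxide per 250.0 g glaze:
  Na2O: 2.485% × 250.0 = 6.212 g
  MgO: 28.17% × 250.0 = 70.42 g
  K2O: 3.424% × 250.0 = 8.560 g
  B2O3: 15.45% × 250.0 = 38.62 g
  SiO2: 50.47% × 250.0 = 126.2 g
Mass-balance tally per oxide given the weights on record, on the stated basis (sums match the target masses given rounding of the digits):
  Na2O: 14.14·0.4393 = 6.212 g (target 6.212 g)
  MgO: 199.2·0.3173 + 15.14·0.4768 = 70.42 g (target 70.42 g)
  K2O: 12.59·0.6799 = 8.560 g (target 8.560 g)
  B2O3: 68.92·0.5604 = 38.62 g (target 38.62 g)
  SiO2: 199.2·0.6334 = 126.2 g (target 126.2 g)
Glass-mass closure: batch total minus LOI = 250.0 g (summing oxide targets gives 250.0 g; versus the stated basis of 250.0 g — gaps are rounding artifacts).
Batch grand total — Σ batch = 310.0 g; loss to ignition Σ batch·LOI = 60.00 g; yield, glass over the total, = 80.65%.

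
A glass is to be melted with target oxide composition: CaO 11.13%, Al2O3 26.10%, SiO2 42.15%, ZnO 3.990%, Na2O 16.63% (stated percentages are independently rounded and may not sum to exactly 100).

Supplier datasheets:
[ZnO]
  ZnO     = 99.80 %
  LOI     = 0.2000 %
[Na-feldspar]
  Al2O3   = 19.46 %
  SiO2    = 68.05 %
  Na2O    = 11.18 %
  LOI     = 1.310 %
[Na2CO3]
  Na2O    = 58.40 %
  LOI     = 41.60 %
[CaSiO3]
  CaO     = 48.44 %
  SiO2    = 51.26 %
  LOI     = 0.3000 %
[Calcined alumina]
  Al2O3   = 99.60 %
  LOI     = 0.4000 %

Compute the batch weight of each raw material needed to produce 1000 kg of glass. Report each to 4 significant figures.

Batch per 1000 kg glass:
  ZnO: 39.98 kg
  Na-feldspar: 446.3 kg
  Na2CO3: 199.3 kg
  CaSiO3: 229.8 kg
  Calcined alumina: 174.8 kg
Total batch = 1090 kg; LOI loss = 90.22 kg; yield = 91.72%

In-progress results are printed (rounded to four significant figures) at each printed step. All arithmetic carries exact precision through every step — each reported number carries a single rounding — the derived quantities (glass mass, ignition loss, the five compositions, yield, the totals) are recomputed from the batch weights per 1000 kg of glass in full float precision as quoted within the problem or answer text.
Oxide mass targets, per 1000 kg glass:
  CaO: 11.13% × 1000 = 111.3 kg
  Al2O3: 26.10% × 1000 = 261.0 kg
  SiO2: 42.15% × 1000 = 421.5 kg
  ZnO: 3.990% × 1000 = 39.90 kg
  Na2O: 16.63% × 1000 = 166.3 kg
Sums-versus-targets review working from each reported weight, against the basis in use (every target is met by its sum once rounding is allowed for):
  CaO: 229.8·0.4844 = 111.3 kg (target 111.3 kg)
  Al2O3: 446.3·0.1946 + 174.8·0.9960 = 261.0 kg (target 261.0 kg)
  SiO2: 446.3·0.6805 + 229.8·0.5126 = 421.5 kg (target 421.5 kg)
  ZnO: 39.98·0.9980 = 39.90 kg (target 39.90 kg)
  Na2O: 446.3·0.1118 + 199.3·0.5840 = 166.3 kg (target 166.3 kg)
Consistency of the glass mass: batch total minus LOI = 1000 kg (the targets, summed, come to 1000 kg; stated basis 1000 kg — a pure rounding effect).
Batch total: Σ batch = 1090 kg; LOI removed, Σ of batch·LOI: 90.22 kg; the yield ratio, glass ÷ batch: 91.72%.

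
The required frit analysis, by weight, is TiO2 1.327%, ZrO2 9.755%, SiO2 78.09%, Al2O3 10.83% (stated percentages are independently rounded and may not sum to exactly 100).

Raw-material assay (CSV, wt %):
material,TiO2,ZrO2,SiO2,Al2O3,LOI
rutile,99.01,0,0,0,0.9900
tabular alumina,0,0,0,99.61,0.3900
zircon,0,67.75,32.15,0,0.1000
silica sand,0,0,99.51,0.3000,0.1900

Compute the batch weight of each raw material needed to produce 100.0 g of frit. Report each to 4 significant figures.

Batch per 100.0 g frit:
  rutile: 1.340 g
  tabular alumina: 10.65 g
  zircon: 14.40 g
  silica sand: 73.82 g
Total batch = 100.2 g; LOI loss = 0.2095 g; yield = 99.79%

The working math carries full float precision in every operation — in-progress results are printed, with 4-significant-digit rounding, within the worked lines. Each reported number is rounded a single time — the derived quantities, which include the four compositions, ignition loss, glass mass, the totals, the yield, are recomputed at full float precision, as they appear in the problem or answer text, from the batch weights per 100.0 g of glass.
The oxide mass targets at 100.0 g frit:
  TiO2: 1.327% × 100.0 = 1.327 g
  ZrO2: 9.755% × 100.0 = 9.755 g
  SiO2: 78.09% × 100.0 = 78.09 g
  Al2O3: 10.83% × 100.0 = 10.83 g
Verifying the oxide balance applying the batch weights above, versus the basis set out (sum by sum, the targets are met once rounding is allowed for):
  TiO2: 1.340·0.9901 = 1.327 g (target 1.327 g)
  ZrO2: 14.40·0.6775 = 9.756 g (target 9.755 g)
  SiO2: 14.40·0.3215 + 73.82·0.9951 = 78.09 g (target 78.09 g)
  Al2O3: 10.65·0.9961 + 73.82·0.003000 = 10.83 g (target 10.83 g)
The glass-mass cross-check: the batch minus its LOI: 100.0 g (summing oxide targets gives 100.0 g; against the stated basis, 100.0 g — any gap is answer rounding).
Batch total: Σ batch = 100.2 g; Σ batch·LOI gives LOI loss = 0.2095 g; as yield: glass ÷ batch → 99.79%.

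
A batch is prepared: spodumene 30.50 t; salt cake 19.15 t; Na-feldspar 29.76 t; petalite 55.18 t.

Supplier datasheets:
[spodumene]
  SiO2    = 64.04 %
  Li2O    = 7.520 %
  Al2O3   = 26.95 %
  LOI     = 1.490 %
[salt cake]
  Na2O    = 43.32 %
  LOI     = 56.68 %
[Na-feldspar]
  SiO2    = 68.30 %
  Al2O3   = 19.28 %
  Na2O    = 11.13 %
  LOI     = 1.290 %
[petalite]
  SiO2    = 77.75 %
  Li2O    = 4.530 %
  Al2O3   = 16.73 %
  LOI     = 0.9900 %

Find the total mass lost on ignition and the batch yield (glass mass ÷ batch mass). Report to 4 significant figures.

Mid-chain values are printed rounded to 4 significant digits when written out — all arithmetic keeps full float precision from first step to last — exactly one rounding goes into every reported value; the derived quantities (four oxide percentages, the yield, net glass mass, ignition loss, totals) are carried from the batch weights for 122.4 t of glass in full precision, exactly as shown in the problem or answer text.
Loss on ignition, line by line:
  spodumene: 30.50 × 0.01490 = 0.4545 t
  salt cake: 19.15 × 0.5668 = 10.85 t
  Na-feldspar: 29.76 × 0.01290 = 0.3839 t
  petalite: 55.18 × 0.009900 = 0.5463 t
Total LOI = 12.24 t
Glass = batch − LOI = 134.6 − 12.24 = 122.4 t

LOI loss = 12.24 t; glass = 122.4 t; yield = 90.91%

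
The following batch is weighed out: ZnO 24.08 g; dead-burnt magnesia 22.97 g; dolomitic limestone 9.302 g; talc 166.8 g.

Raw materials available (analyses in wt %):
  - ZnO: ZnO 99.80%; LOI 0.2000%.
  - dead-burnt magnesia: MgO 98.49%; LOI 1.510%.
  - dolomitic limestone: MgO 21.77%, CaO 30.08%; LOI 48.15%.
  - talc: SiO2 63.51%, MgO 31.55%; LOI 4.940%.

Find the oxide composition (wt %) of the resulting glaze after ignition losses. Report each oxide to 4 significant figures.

Glass mass = 210.0 g (batch 223.2 − LOI 13.11).
Composition: ZnO 11.44%, SiO2 50.44%, MgO 36.79%, CaO 1.332%

Every computation holds full precision through the solve — the intermediate values are shown rounded off to 4 significant figures on the page; each reported result takes a single rounding; all derived quantities are recomputed in full float precision (glass mass, ignition loss, the yield, the totals, four oxide percentages) from the weighed amounts on 210.0 g of glass as given in the problem or the answer.
Mass of each oxide from the mix:
  ZnO: 24.08·0.9980 = 24.03 g
  SiO2: 166.8·0.6351 = 105.9 g
  MgO: 22.97·0.9849 + 9.302·0.2177 + 166.8·0.3155 = 77.27 g
  CaO: 9.302·0.3008 = 2.798 g
LOI: 24.08·0.002000 + 22.97·0.01510 + 9.302·0.4815 + 166.8·0.04940 = 13.11 g
The glass mass, total less LOI, = 223.2 − 13.11 = 210.0 g (consistent with Σ oxide mass)
oxide / glass × 100 gives the wt %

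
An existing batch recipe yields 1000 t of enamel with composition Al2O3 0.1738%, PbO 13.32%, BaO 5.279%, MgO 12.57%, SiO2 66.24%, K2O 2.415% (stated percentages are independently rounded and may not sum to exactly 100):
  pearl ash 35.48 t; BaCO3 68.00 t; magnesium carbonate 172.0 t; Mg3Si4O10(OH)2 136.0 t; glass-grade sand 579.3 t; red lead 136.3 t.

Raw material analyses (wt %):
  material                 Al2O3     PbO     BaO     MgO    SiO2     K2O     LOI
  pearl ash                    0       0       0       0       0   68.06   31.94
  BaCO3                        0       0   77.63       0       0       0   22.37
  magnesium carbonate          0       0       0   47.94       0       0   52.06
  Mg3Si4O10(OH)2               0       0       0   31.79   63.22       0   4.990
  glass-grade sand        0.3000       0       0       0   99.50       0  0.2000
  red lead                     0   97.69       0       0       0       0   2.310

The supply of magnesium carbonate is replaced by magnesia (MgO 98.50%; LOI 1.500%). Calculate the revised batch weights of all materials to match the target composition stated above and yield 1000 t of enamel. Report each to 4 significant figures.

Revised batch per 1000 t enamel:
  pearl ash: 35.48 t
  BaCO3: 68.00 t
  magnesia: 83.73 t
  Mg3Si4O10(OH)2: 136.0 t
  glass-grade sand: 579.3 t
  red lead: 136.3 t
Total batch = 1039 t; LOI loss = 38.89 t

Each numeric step keeps full precision at each step; in-progress results are printed rounded to four significant figures — every reported figure is rounded exactly once. Derived quantities, which include totals, the six compositions, yield, glass mass, ignition loss, are computed at exact precision, as quoted within problem or answer, from the batch weights for 1000 t of glass.
Target oxide masses per 1000 t enamel:
  Al2O3: 0.1738% × 1000 = 1.738 t
  PbO: 13.32% × 1000 = 133.2 t
  BaO: 5.279% × 1000 = 52.79 t
  MgO: 12.57% × 1000 = 125.7 t
  SiO2: 66.24% × 1000 = 662.4 t
  K2O: 2.415% × 1000 = 24.15 t
Checking each oxide sum with the batch weights as given, under the basis named above (delivered sums recover each target modulo rounding of the values):
  Al2O3: 579.3·0.003000 = 1.738 t (target 1.738 t)
  PbO: 136.3·0.9769 = 133.2 t (target 133.2 t)
  BaO: 68.00·0.7763 = 52.79 t (target 52.79 t)
  MgO: 83.73·0.9850 + 136.0·0.3179 = 125.7 t (target 125.7 t)
  SiO2: 136.0·0.6322 + 579.3·0.9950 = 662.4 t (target 662.4 t)
  K2O: 35.48·0.6806 = 24.15 t (target 24.15 t)
Glass mass check: batch Σ − ignition loss = 999.9 t (the Σ of target masses is 1000 t; versus the stated basis of 1000 t — gaps are rounding artifacts).
Batch total: Σ batch = 1039 t; the LOI term Σ batch·LOI equals 38.89 t; yield, glass over the total, = 96.26%.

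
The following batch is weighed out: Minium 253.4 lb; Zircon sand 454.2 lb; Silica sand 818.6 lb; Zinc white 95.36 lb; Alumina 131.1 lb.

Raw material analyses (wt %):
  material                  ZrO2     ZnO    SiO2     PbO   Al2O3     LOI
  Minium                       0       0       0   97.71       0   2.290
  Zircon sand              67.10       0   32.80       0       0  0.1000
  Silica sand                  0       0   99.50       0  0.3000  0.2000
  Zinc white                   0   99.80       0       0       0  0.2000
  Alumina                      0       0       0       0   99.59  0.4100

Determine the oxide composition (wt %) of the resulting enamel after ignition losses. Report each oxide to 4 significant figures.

Every computation runs at exact precision in all steps. Rounding to 4 significant figures applies to each mid-chain value as shown; each reported value is rounded a single time; all derived quantities are rebuilt from the batch weights per 1744 lb of glass at full float precision (ignition loss, the five compositions, totals, the yield, net glass mass), as they appear in the problem or answer text.
What the batch supplies per oxide:
  ZrO2: 454.2·0.6710 = 304.8 lb
  ZnO: 95.36·0.9980 = 95.17 lb
  SiO2: 454.2·0.3280 + 818.6·0.9950 = 963.5 lb
  PbO: 253.4·0.9771 = 247.6 lb
  Al2O3: 818.6·0.003000 + 131.1·0.9959 = 133.0 lb
LOI: 253.4·0.02290 + 454.2·0.001000 + 818.6·0.002000 + 95.36·0.002000 + 131.1·0.004100 = 8.622 lb
batch − LOI leaves glass = 1753 − 8.622 = 1744 lb (equal to the oxide-mass sum)
each oxide over glass, ×100, is wt %

Glass mass = 1744 lb (batch 1753 − LOI 8.622).
Composition: ZrO2 17.47%, ZnO 5.457%, SiO2 55.24%, PbO 14.20%, Al2O3 7.627%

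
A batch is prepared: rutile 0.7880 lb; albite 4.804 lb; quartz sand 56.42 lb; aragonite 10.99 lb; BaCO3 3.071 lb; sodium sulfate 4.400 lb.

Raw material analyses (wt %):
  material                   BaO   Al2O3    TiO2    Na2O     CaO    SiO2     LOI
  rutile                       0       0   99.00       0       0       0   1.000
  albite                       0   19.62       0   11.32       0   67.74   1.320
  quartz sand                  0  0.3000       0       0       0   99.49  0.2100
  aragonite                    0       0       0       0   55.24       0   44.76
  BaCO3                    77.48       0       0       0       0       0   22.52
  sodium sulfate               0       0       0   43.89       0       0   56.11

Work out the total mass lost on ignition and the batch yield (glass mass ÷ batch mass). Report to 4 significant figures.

All arithmetic runs at exact precision end to end; values along the way are printed rounded to four significant figures within the worked lines — a single rounding completes every reported figure. All derived quantities, which include glass mass, LOI, the yield, six oxide percentages, the totals, are recomputed in exact precision, as they appear in the problem or the answer, from the batch weights per 72.20 lb of glass.
Material-by-material LOI:
  rutile: 0.7880 × 0.01000 = 0.007880 lb
  albite: 4.804 × 0.01320 = 0.06341 lb
  quartz sand: 56.42 × 0.002100 = 0.1185 lb
  aragonite: 10.99 × 0.4476 = 4.919 lb
  BaCO3: 3.071 × 0.2252 = 0.6916 lb
  sodium sulfate: 4.400 × 0.5611 = 2.469 lb
Total LOI = 8.269 lb
Glass = batch − LOI = 80.47 − 8.269 = 72.20 lb

LOI loss = 8.269 lb; glass = 72.20 lb; yield = 89.72%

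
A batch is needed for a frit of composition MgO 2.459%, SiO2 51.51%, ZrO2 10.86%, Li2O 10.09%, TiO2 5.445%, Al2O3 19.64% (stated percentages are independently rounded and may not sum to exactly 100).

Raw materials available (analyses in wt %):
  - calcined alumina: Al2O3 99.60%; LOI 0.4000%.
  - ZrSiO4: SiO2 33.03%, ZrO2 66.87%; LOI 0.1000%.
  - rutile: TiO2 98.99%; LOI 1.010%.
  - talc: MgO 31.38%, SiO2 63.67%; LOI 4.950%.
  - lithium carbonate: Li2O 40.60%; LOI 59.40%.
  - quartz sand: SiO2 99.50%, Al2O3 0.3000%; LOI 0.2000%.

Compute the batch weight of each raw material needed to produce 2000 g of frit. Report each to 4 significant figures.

All internal work keeps exact precision in every operation; the intermediate values are displayed (rounded to 4 significant figures) in the working — exactly one rounding is applied to every reported value; derived quantities (six oxide percentages, the totals, ignition loss, net glass mass, yield) are re-derived from the weighed amounts at 2000 g of glass at full precision, precisely as stated by the question or the answer.
Oxide mass targets, per 2000 g frit:
  MgO: 2.459% × 2000 = 49.18 g
  SiO2: 51.51% × 2000 = 1030 g
  ZrO2: 10.86% × 2000 = 217.2 g
  Li2O: 10.09% × 2000 = 201.8 g
  TiO2: 5.445% × 2000 = 108.9 g
  Al2O3: 19.64% × 2000 = 392.8 g
Balance tally, oxide-wise, using the reported weights, per the basis as stated (oxide sums agree with the targets given rounding of the digits):
  MgO: 156.7·0.3138 = 49.17 g (target 49.18 g)
  SiO2: 324.8·0.3303 + 156.7·0.6367 + 827.3·0.9950 = 1030 g (target 1030 g)
  ZrO2: 324.8·0.6687 = 217.2 g (target 217.2 g)
  Li2O: 497.0·0.4060 = 201.8 g (target 201.8 g)
  TiO2: 110.0·0.9899 = 108.9 g (target 108.9 g)
  Al2O3: 391.9·0.9960 + 827.3·0.003000 = 392.8 g (target 392.8 g)
Glass-mass sanity pass: total charge less LOI = 2000 g (oxide target masses add up to 2000 g; stated basis 2000 g — any gap is answer rounding).
Batch grand total — Σ batch = 2308 g; the LOI term Σ batch·LOI equals 307.6 g; yield = glass ÷ total batch = 86.67%.

Batch per 2000 g frit:
  calcined alumina: 391.9 g
  ZrSiO4: 324.8 g
  rutile: 110.0 g
  talc: 156.7 g
  lithium carbonate: 497.0 g
  quartz sand: 827.3 g
Total batch = 2308 g; LOI loss = 307.6 g; yield = 86.67%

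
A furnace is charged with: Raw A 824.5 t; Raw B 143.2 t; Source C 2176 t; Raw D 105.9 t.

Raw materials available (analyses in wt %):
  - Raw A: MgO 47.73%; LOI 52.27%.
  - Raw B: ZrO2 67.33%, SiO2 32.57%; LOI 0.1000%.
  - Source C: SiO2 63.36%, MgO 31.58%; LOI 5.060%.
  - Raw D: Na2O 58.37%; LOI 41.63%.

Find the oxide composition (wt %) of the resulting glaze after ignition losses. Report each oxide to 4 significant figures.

Glass mass = 2664 t (batch 3250 − LOI 585.3).
Composition: ZrO2 3.619%, Na2O 2.320%, SiO2 53.50%, MgO 40.56%

Every computation runs at exact precision at every stage; in-progress results are shown, rounded to 4 significant figures, as written — each reported value is rounded once only — the derived quantities, including the four compositions, ignition loss, the totals, the yield, glass mass, are recomputed using the weight values on 2664 t of glass in full float precision, as written in the problem or the answer.
Oxide masses out of the charge:
  ZrO2: 143.2·0.6733 = 96.42 t
  Na2O: 105.9·0.5837 = 61.81 t
  SiO2: 143.2·0.3257 + 2176·0.6336 = 1425 t
  MgO: 824.5·0.4773 + 2176·0.3158 = 1081 t
LOI: 824.5·0.5227 + 143.2·0.001000 + 2176·0.05060 + 105.9·0.4163 = 585.3 t
Resulting glass, batch − LOI: 3250 − 585.3 = 2664 t (equal to the oxide-mass sum)
percent share: oxide ÷ glass, ×100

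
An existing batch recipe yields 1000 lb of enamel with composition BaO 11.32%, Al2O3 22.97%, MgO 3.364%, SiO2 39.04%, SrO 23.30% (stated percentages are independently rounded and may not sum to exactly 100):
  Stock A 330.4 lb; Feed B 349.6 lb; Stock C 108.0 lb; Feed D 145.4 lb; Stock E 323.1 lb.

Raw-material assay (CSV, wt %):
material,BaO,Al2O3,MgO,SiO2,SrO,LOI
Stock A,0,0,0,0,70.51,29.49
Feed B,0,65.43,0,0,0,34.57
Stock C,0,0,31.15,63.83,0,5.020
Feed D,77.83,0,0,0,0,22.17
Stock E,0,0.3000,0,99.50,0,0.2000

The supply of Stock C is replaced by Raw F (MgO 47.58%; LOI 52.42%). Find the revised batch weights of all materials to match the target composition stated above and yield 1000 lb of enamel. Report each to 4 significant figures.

Revised batch per 1000 lb enamel:
  Stock A: 330.4 lb
  Feed B: 349.3 lb
  Raw F: 70.70 lb
  Feed D: 145.4 lb
  Stock E: 392.4 lb
Total batch = 1288 lb; LOI loss = 288.3 lb

The working math runs at full precision at every stage; values along the way are printed (rounded to 4 significant figures) between the steps — a single rounding completes each reported result — all derived quantities, including glass mass, the yield, totals, the five compositions, ignition loss, are recomputed from the batch weights for 1000 lb of glass in exact precision, as written in the question or the answer.
Target oxide masses per 1000 lb enamel:
  BaO: 11.32% × 1000 = 113.2 lb
  Al2O3: 22.97% × 1000 = 229.7 lb
  MgO: 3.364% × 1000 = 33.64 lb
  SiO2: 39.04% × 1000 = 390.4 lb
  SrO: 23.30% × 1000 = 233.0 lb
Balance tally, oxide-wise, working from each reported weight, per the basis as stated (sums match the target masses exact up to rounding of places):
  BaO: 145.4·0.7783 = 113.2 lb (target 113.2 lb)
  Al2O3: 349.3·0.6543 + 392.4·0.003000 = 229.7 lb (target 229.7 lb)
  MgO: 70.70·0.4758 = 33.64 lb (target 33.64 lb)
  SiO2: 392.4·0.9950 = 390.4 lb (target 390.4 lb)
  SrO: 330.4·0.7051 = 233.0 lb (target 233.0 lb)
Mass balance on the glass: total charge less LOI = 999.9 lb (oxide target masses add up to 999.9 lb; basis as stated: 1000 lb — rounding explains the deltas).
Summing the batch: Σ batch = 1288 lb; Σ batch·LOI gives LOI loss = 288.3 lb; yield, glass over the total, = 77.62%.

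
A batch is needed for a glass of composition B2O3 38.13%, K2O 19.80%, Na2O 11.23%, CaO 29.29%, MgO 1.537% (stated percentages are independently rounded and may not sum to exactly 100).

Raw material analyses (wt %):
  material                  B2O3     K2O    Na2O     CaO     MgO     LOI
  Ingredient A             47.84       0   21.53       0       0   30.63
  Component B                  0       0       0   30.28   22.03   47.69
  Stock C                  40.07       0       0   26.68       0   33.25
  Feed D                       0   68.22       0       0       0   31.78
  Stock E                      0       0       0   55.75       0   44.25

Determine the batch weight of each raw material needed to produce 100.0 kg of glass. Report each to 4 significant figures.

Batch per 100.0 kg glass:
  Ingredient A: 52.16 kg
  Component B: 6.977 kg
  Stock C: 32.88 kg
  Feed D: 29.02 kg
  Stock E: 33.01 kg
Total batch = 154.0 kg; LOI loss = 54.07 kg; yield = 64.90%

In-progress results are printed (rounded to 4 significant digits) when written out. All internal work runs at full precision end to end; every reported value is rounded once only — the derived quantities (the totals, the five compositions, the yield, net glass mass, ignition loss) are carried at exact precision using the weight values for 100.0 kg of glass exactly as printed in the problem or answer text.
The oxide mass targets at 100.0 kg glass:
  B2O3: 38.13% × 100.0 = 38.13 kg
  K2O: 19.80% × 100.0 = 19.80 kg
  Na2O: 11.23% × 100.0 = 11.23 kg
  CaO: 29.29% × 100.0 = 29.29 kg
  MgO: 1.537% × 100.0 = 1.537 kg
Per-oxide balance check with the batch weights as given, versus the basis set out (sums match the target masses modulo rounding of the values):
  B2O3: 52.16·0.4784 + 32.88·0.4007 = 38.13 kg (target 38.13 kg)
  K2O: 29.02·0.6822 = 19.80 kg (target 19.80 kg)
  Na2O: 52.16·0.2153 = 11.23 kg (target 11.23 kg)
  CaO: 6.977·0.3028 + 32.88·0.2668 + 33.01·0.5575 = 29.29 kg (target 29.29 kg)
  MgO: 6.977·0.2203 = 1.537 kg (target 1.537 kg)
Glass-mass sanity pass: whole batch net of LOI = 99.98 kg (summing oxide targets gives 99.99 kg; versus the stated basis of 100.0 kg — rounding explains the deltas).
Whole-batch sum: Σ batch = 154.0 kg; LOI loss = Σ batch·LOI = 54.07 kg; yield, glass over the total, = 64.90%.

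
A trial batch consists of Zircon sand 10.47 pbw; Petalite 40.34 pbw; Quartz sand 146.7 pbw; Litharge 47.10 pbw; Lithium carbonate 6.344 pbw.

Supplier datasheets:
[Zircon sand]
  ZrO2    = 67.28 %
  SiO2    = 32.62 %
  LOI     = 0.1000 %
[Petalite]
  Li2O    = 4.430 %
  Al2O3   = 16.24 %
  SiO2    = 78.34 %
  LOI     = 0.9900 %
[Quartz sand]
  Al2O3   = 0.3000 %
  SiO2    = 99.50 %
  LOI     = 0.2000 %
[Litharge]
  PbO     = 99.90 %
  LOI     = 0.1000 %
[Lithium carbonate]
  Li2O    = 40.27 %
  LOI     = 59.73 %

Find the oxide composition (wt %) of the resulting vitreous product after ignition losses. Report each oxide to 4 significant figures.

Values along the way are displayed, rounded to 4 significant figures, on the page. Each numeric step maintains full float precision in all steps; a single rounding produces every reported number; derived quantities (the totals, the yield, glass mass, the five compositions, ignition loss) are re-derived from the weighed amounts for 246.4 pbw of glass at exact precision as given in either problem or answer.
Delivered oxide masses:
  PbO: 47.10·0.9990 = 47.05 pbw
  ZrO2: 10.47·0.6728 = 7.044 pbw
  Li2O: 40.34·0.04430 + 6.344·0.4027 = 4.342 pbw
  Al2O3: 40.34·0.1624 + 146.7·0.003000 = 6.991 pbw
  SiO2: 10.47·0.3262 + 40.34·0.7834 + 146.7·0.9950 = 181.0 pbw
LOI: 10.47·0.001000 + 40.34·0.009900 + 146.7·0.002000 + 47.10·0.001000 + 6.344·0.5973 = 4.540 pbw
The glass mass, total less LOI, = 251.0 − 4.540 = 246.4 pbw (equal to the oxide-mass sum)
oxide / glass × 100 gives the wt %

Glass mass = 246.4 pbw (batch 251.0 − LOI 4.540).
Composition: PbO 19.10%, ZrO2 2.859%, Li2O 1.762%, Al2O3 2.837%, SiO2 73.45%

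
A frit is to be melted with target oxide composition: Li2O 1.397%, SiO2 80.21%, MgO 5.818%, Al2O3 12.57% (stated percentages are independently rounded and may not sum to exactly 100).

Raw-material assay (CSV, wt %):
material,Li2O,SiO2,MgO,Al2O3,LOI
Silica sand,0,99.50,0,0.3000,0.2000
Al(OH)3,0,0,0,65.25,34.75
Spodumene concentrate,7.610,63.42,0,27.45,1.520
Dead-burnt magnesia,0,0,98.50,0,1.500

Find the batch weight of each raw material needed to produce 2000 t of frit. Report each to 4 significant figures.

All arithmetic maintains exact precision end to end — intermediates are printed rounded off to 4 significant figures when written out — exactly one rounding is applied to every reported value. The derived quantities are re-derived from the weighed amounts for 2000 t of glass in full precision (ignition loss, glass mass, the four compositions, the yield, the totals), as set out in problem or answer.
The oxide mass targets at 2000 t frit:
  Li2O: 1.397% × 2000 = 27.94 t
  SiO2: 80.21% × 2000 = 1604 t
  MgO: 5.818% × 2000 = 116.4 t
  Al2O3: 12.57% × 2000 = 251.4 t
Per-oxide balance check working from each reported weight, against the basis in use (sums match the target masses up to rounding of the answer):
  Li2O: 367.1·0.07610 = 27.94 t (target 27.94 t)
  SiO2: 1378·0.9950 + 367.1·0.6342 = 1604 t (target 1604 t)
  MgO: 118.1·0.9850 = 116.3 t (target 116.4 t)
  Al2O3: 1378·0.003000 + 224.5·0.6525 + 367.1·0.2745 = 251.4 t (target 251.4 t)
Glass-mass bookkeeping: the batch minus its LOI: 2000 t (per-oxide target masses sum to 2000 t; against the stated basis, 2000 t — a pure rounding effect).
Batch grand total — Σ batch = 2088 t; loss to ignition Σ batch·LOI = 88.12 t; as yield: glass ÷ batch → 95.78%.

Batch per 2000 t frit:
  Silica sand: 1378 t
  Al(OH)3: 224.5 t
  Spodumene concentrate: 367.1 t
  Dead-burnt magnesia: 118.1 t
Total batch = 2088 t; LOI loss = 88.12 t; yield = 95.78%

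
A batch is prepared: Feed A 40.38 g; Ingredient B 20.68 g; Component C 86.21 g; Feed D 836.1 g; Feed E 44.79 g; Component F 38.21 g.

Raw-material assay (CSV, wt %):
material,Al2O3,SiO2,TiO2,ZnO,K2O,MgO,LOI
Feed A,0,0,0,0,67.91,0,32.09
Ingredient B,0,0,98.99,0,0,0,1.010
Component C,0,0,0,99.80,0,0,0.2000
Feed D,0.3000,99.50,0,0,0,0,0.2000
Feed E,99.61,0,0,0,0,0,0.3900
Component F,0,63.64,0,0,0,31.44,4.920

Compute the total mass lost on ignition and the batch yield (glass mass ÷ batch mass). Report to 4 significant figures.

LOI loss = 17.07 g; glass = 1049 g; yield = 98.40%

The working math runs at full float precision through the solve — intermediates are displayed, with 4-significant-digit rounding, across the worked steps — every reported result is rounded just once — all derived quantities, including glass mass, six oxide percentages, totals, ignition loss, yield, are computed starting from the weights on 1049 g of glass in exact precision, exactly as shown in problem or answer.
Material-by-material LOI:
  Feed A: 40.38 × 0.3209 = 12.96 g
  Ingredient B: 20.68 × 0.01010 = 0.2089 g
  Component C: 86.21 × 0.002000 = 0.1724 g
  Feed D: 836.1 × 0.002000 = 1.672 g
  Feed E: 44.79 × 0.003900 = 0.1747 g
  Component F: 38.21 × 0.04920 = 1.880 g
Total LOI = 17.07 g
Glass = batch − LOI = 1066 − 17.07 = 1049 g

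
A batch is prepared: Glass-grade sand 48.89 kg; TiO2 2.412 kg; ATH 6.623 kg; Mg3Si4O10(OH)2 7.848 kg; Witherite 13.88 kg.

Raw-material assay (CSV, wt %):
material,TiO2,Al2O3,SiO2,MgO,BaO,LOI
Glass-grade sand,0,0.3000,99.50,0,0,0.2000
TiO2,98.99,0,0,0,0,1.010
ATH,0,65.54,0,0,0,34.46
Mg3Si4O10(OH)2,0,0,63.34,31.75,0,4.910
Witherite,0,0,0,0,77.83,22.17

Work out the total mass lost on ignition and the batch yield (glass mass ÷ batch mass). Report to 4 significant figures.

Values along the way are shown rounded to four significant digits on the page; the whole derivation maintains full precision at each step. Exactly one rounding goes into every reported number — the derived quantities, including five oxide percentages, ignition loss, net glass mass, the totals, yield, are rebuilt from the batch weights for 73.79 kg of glass at full precision, as they appear in either problem or answer.
Material-by-material LOI:
  Glass-grade sand: 48.89 × 0.002000 = 0.09778 kg
  TiO2: 2.412 × 0.01010 = 0.02436 kg
  ATH: 6.623 × 0.3446 = 2.282 kg
  Mg3Si4O10(OH)2: 7.848 × 0.04910 = 0.3853 kg
  Witherite: 13.88 × 0.2217 = 3.077 kg
Total LOI = 5.867 kg
Glass = batch − LOI = 79.65 − 5.867 = 73.79 kg

LOI loss = 5.867 kg; glass = 73.79 kg; yield = 92.63%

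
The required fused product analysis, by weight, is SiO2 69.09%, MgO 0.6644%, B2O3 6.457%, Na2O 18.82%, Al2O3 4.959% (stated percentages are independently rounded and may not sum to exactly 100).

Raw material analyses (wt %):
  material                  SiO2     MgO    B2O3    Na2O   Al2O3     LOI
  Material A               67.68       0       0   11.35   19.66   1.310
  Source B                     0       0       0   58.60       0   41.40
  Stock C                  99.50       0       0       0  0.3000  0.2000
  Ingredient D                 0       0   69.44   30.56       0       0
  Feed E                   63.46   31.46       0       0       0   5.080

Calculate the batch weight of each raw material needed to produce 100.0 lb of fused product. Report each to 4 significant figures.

Batch per 100.0 lb fused product:
  Material A: 24.44 lb
  Source B: 22.53 lb
  Stock C: 51.47 lb
  Ingredient D: 9.299 lb
  Feed E: 2.112 lb
Total batch = 109.9 lb; LOI loss = 9.858 lb; yield = 91.03%

Full float precision is maintained at all times. Values along the way are printed rounded to 4 significant digits across the worked steps; every reported figure takes just one rounding; the derived quantities, including five oxide percentages, glass mass, LOI, yield, totals, are re-derived from the weighed amounts for 100.0 lb of glass at full precision, as written in the problem or the answer.
Per-oxide target masses for 100.0 lb fused product:
  SiO2: 69.09% × 100.0 = 69.09 lb
  MgO: 0.6644% × 100.0 = 0.6644 lb
  B2O3: 6.457% × 100.0 = 6.457 lb
  Na2O: 18.82% × 100.0 = 18.82 lb
  Al2O3: 4.959% × 100.0 = 4.959 lb
Verifying the oxide balance from the weights as reported, versus the basis set out (sum by sum, the targets are met given rounding of the digits):
  SiO2: 24.44·0.6768 + 51.47·0.9950 + 2.112·0.6346 = 69.09 lb (target 69.09 lb)
  MgO: 2.112·0.3146 = 0.6644 lb (target 0.6644 lb)
  B2O3: 9.299·0.6944 = 6.457 lb (target 6.457 lb)
  Na2O: 24.44·0.1135 + 22.53·0.5860 + 9.299·0.3056 = 18.82 lb (target 18.82 lb)
  Al2O3: 24.44·0.1966 + 51.47·0.003000 = 4.959 lb (target 4.959 lb)
Glass mass check: Σ batch − LOI loss = 99.99 lb (summing oxide targets gives 99.99 lb; with the basis standing at 100.0 lb — rounding explains the deltas).
Batch total: Σ batch = 109.9 lb; LOI loss = Σ batch·LOI = 9.858 lb; yield, glass over the total, = 91.03%.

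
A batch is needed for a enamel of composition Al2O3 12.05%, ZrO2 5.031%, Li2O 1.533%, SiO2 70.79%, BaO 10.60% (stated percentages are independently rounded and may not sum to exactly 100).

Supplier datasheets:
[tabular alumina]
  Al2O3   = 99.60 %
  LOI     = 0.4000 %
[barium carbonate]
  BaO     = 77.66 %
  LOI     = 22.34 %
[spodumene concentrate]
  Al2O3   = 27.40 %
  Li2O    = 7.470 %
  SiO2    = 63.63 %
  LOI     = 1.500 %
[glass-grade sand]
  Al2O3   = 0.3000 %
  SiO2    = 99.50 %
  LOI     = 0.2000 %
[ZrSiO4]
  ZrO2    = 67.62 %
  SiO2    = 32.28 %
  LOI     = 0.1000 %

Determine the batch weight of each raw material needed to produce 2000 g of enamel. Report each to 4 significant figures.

Batch per 2000 g enamel:
  tabular alumina: 125.7 g
  barium carbonate: 273.0 g
  spodumene concentrate: 410.4 g
  glass-grade sand: 1112 g
  ZrSiO4: 148.8 g
Total batch = 2070 g; LOI loss = 70.02 g; yield = 96.62%

All arithmetic maintains full precision through the solve — in-progress results appear, with 4-significant-digit rounding, in the working — a single rounding finalizes each reported value — all derived quantities are computed at full float precision (yield, totals, glass mass, five oxide percentages, LOI) from the weighed amounts at 2000 g of glass exactly as shown in the question or the answer.
Target masses of each oxide per 2000 g enamel:
  Al2O3: 12.05% × 2000 = 241.0 g
  ZrO2: 5.031% × 2000 = 100.6 g
  Li2O: 1.533% × 2000 = 30.66 g
  SiO2: 70.79% × 2000 = 1416 g
  BaO: 10.60% × 2000 = 212.0 g
Balance tally, oxide-wise, on the weights just shown, on the stated basis (oxide sums agree with the targets within answer rounding):
  Al2O3: 125.7·0.9960 + 410.4·0.2740 + 1112·0.003000 = 241.0 g (target 241.0 g)
  ZrO2: 148.8·0.6762 = 100.6 g (target 100.6 g)
  Li2O: 410.4·0.07470 = 30.66 g (target 30.66 g)
  SiO2: 410.4·0.6363 + 1112·0.9950 + 148.8·0.3228 = 1416 g (target 1416 g)
  BaO: 273.0·0.7766 = 212.0 g (target 212.0 g)
Glass-mass closure: whole batch net of LOI = 2000 g (summing oxide targets gives 2000 g; versus the stated basis of 2000 g — rounding explains the deltas).
Summing the batch: Σ batch = 2070 g; loss to ignition Σ batch·LOI = 70.02 g; yield: glass divided by total = 96.62%.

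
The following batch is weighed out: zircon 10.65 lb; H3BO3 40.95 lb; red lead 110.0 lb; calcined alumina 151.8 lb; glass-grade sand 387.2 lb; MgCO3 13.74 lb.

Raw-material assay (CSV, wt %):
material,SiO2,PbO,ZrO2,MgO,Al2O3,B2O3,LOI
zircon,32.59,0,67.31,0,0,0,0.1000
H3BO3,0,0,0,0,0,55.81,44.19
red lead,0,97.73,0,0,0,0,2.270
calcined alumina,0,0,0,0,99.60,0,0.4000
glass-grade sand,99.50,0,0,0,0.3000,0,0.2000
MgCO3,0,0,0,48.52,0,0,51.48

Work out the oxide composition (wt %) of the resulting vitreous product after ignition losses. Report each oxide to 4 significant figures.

Glass mass = 685.3 lb (batch 714.3 − LOI 29.06).
Composition: SiO2 56.73%, PbO 15.69%, ZrO2 1.046%, MgO 0.9728%, Al2O3 22.23%, B2O3 3.335%

Each numeric step keeps full float precision in every operation. The intermediate values are printed (rounded to four significant figures) in the printout; each reported result takes exactly one rounding; the derived quantities are computed from the weighed amounts for 685.3 lb of glass in full float precision (LOI, the yield, six oxide percentages, glass mass, totals), as quoted within the problem or answer text.
What the batch supplies per oxide:
  SiO2: 10.65·0.3259 + 387.2·0.9950 = 388.7 lb
  PbO: 110.0·0.9773 = 107.5 lb
  ZrO2: 10.65·0.6731 = 7.169 lb
  MgO: 13.74·0.4852 = 6.667 lb
  Al2O3: 151.8·0.9960 + 387.2·0.003000 = 152.4 lb
  B2O3: 40.95·0.5581 = 22.85 lb
LOI: 10.65·0.001000 + 40.95·0.4419 + 110.0·0.02270 + 151.8·0.004000 + 387.2·0.002000 + 13.74·0.5148 = 29.06 lb
The glass mass, total less LOI, = 714.3 − 29.06 = 685.3 lb (= Σ oxide masses)
wt % = 100 × oxide mass / glass mass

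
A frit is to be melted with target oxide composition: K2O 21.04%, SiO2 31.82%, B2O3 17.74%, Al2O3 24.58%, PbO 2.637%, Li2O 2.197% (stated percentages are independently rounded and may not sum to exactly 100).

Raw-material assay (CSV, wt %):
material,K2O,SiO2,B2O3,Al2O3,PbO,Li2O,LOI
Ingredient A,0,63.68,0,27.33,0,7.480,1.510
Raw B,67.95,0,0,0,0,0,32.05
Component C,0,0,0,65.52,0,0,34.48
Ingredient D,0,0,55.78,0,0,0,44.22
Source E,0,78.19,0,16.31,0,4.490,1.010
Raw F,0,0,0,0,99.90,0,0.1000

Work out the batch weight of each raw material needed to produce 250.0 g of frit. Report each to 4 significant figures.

All internal work carries full precision in every operation. Values along the way appear, rounded to 4 significant figures, in the working — every reported figure is rounded exactly once. All derived quantities are re-derived at exact precision (the totals, ignition loss, glass mass, the yield, six oxide percentages) using the weight values on 250.0 g of glass precisely as stated by the problem or the answer.
Oxide-by-oxide targets in 250.0 g frit:
  K2O: 21.04% × 250.0 = 52.60 g
  SiO2: 31.82% × 250.0 = 79.55 g
  B2O3: 17.74% × 250.0 = 44.35 g
  Al2O3: 24.58% × 250.0 = 61.45 g
  PbO: 2.637% × 250.0 = 6.592 g
  Li2O: 2.197% × 250.0 = 5.492 g
Verifying the oxide balance working from each reported weight, against the basis in use (sum by sum, the targets are met up to rounding of the answer):
  K2O: 77.41·0.6795 = 52.60 g (target 52.60 g)
  SiO2: 24.18·0.6368 + 82.05·0.7819 = 79.55 g (target 79.55 g)
  B2O3: 79.51·0.5578 = 44.35 g (target 44.35 g)
  Al2O3: 24.18·0.2733 + 63.28·0.6552 + 82.05·0.1631 = 61.45 g (target 61.45 g)
  PbO: 6.599·0.9990 = 6.592 g (target 6.592 g)
  Li2O: 24.18·0.07480 + 82.05·0.04490 = 5.493 g (target 5.492 g)
Glass mass check: total charge less LOI = 250.0 g (summing oxide targets gives 250.0 g; versus the stated basis of 250.0 g — differing by rounding only).
Summing the batch: Σ batch = 333.0 g; LOI removed, Σ of batch·LOI: 82.99 g; glass ÷ batch gives a yield of 75.08%.

Batch per 250.0 g frit:
  Ingredient A: 24.18 g
  Raw B: 77.41 g
  Component C: 63.28 g
  Ingredient D: 79.51 g
  Source E: 82.05 g
  Raw F: 6.599 g
Total batch = 333.0 g; LOI loss = 82.99 g; yield = 75.08%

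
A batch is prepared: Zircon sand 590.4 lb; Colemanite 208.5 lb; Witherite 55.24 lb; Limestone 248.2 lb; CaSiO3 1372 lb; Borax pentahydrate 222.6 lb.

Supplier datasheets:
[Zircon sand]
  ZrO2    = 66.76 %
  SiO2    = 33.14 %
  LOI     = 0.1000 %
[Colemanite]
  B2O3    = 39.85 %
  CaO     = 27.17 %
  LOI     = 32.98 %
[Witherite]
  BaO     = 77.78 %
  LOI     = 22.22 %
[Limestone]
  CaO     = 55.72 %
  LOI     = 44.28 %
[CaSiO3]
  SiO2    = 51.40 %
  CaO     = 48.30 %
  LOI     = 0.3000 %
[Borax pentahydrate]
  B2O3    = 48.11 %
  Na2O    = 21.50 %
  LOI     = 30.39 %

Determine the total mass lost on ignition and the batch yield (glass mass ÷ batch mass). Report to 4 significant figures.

LOI loss = 263.3 lb; glass = 2434 lb; yield = 90.24%

Each numeric step runs at exact precision in all steps — the intermediate values appear, with 4-significant-digit rounding, alongside each step — each reported result takes a single rounding — the derived quantities are rebuilt at full precision (the yield, the six compositions, LOI, totals, glass mass) using the weight values on 2434 lb of glass, as set out in the question or the answer.
Loss on ignition, line by line:
  Zircon sand: 590.4 × 0.001000 = 0.5904 lb
  Colemanite: 208.5 × 0.3298 = 68.76 lb
  Witherite: 55.24 × 0.2222 = 12.27 lb
  Limestone: 248.2 × 0.4428 = 109.9 lb
  CaSiO3: 1372 × 0.003000 = 4.116 lb
  Borax pentahydrate: 222.6 × 0.3039 = 67.65 lb
Total LOI = 263.3 lb
Glass = batch − LOI = 2697 − 263.3 = 2434 lb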